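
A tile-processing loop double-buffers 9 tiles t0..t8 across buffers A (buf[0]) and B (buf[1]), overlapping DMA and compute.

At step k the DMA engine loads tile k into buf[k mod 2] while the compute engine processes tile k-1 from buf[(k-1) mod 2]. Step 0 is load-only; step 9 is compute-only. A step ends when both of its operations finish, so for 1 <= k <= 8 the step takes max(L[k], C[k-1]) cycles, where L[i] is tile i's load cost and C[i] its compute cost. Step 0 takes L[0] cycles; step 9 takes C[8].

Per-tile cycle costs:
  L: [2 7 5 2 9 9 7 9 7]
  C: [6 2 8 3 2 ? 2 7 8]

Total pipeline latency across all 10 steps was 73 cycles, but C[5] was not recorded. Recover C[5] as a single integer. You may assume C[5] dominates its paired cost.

step 0 = dur = L[0]=2 = 2
step 1 = dur = max(L[1]=7, C[0]=6) = 7
step 2 = dur = max(L[2]=5, C[1]=2) = 5
step 3 = dur = max(L[3]=2, C[2]=8) = 8
step 4 = dur = max(L[4]=9, C[3]=3) = 9
step 5 = dur = max(L[5]=9, C[4]=2) = 9
step 6 = dur = max(L[6]=7, C[5]=?) = C[5]  (unknown; binding)
step 7 = dur = max(L[7]=9, C[6]=2) = 9
step 8 = dur = max(L[8]=7, C[7]=7) = 7
step 9 = dur = C[8]=8 = 8
sum of known step durations = 64
dur[6] = total - known = 73 - 64 = 9
C[5] is the binding max in step 6, so C[5] = dur[6] = 9

C[5] = 9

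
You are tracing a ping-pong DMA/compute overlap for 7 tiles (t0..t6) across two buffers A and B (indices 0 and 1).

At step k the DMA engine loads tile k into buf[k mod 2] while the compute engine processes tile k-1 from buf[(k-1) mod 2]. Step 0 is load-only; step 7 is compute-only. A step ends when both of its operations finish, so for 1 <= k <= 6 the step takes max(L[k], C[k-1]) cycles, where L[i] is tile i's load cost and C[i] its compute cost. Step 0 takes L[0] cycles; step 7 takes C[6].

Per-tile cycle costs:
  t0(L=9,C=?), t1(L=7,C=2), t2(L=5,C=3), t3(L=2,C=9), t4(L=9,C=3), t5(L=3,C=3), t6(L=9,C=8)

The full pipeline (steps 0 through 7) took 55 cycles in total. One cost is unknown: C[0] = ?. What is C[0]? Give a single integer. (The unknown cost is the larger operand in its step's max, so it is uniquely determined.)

C[0] = 9

step 0: dur = L[0]=9 = 9
step 1: dur = max(L[1]=7, C[0]=?) = C[0]  (unknown; binding)
step 2: dur = max(L[2]=5, C[1]=2) = 5
step 3: dur = max(L[3]=2, C[2]=3) = 3
step 4: dur = max(L[4]=9, C[3]=9) = 9
step 5: dur = max(L[5]=3, C[4]=3) = 3
step 6: dur = max(L[6]=9, C[5]=3) = 9
step 7: dur = C[6]=8 = 8
sum of known step durations = 46
dur[1] = total - known = 55 - 46 = 9
C[0] is the binding max in step 1, so C[0] = dur[1] = 9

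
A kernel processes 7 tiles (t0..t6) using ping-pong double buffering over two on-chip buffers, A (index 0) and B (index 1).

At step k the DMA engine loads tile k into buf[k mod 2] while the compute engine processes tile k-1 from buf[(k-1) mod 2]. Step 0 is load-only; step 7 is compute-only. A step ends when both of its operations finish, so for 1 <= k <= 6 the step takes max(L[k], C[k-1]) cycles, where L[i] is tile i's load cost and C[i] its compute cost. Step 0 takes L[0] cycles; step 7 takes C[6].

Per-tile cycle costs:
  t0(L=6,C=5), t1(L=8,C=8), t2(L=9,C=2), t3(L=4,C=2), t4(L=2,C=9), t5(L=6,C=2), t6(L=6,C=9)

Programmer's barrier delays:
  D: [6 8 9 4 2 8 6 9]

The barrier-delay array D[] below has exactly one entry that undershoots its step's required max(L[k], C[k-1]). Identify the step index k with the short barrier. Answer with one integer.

k=0 barrier L[0]=6→6c, D[0]=6 ok
k=1 barrier max(L[1]=8,C[0]=5)→8c, D[1]=8 ok
k=2 barrier max(L[2]=9,C[1]=8)→9c, D[2]=9 ok
k=3 barrier max(L[3]=4,C[2]=2)→4c, D[3]=4 ok
k=4 barrier max(L[4]=2,C[3]=2)→2c, D[4]=2 ok
k=5 barrier max(L[5]=6,C[4]=9)→9c, D[5]=8 SHORT
k=6 barrier max(L[6]=6,C[5]=2)→6c, D[6]=6 ok
k=7 barrier C[6]=9→9c, D[7]=9 ok

hazard at step 5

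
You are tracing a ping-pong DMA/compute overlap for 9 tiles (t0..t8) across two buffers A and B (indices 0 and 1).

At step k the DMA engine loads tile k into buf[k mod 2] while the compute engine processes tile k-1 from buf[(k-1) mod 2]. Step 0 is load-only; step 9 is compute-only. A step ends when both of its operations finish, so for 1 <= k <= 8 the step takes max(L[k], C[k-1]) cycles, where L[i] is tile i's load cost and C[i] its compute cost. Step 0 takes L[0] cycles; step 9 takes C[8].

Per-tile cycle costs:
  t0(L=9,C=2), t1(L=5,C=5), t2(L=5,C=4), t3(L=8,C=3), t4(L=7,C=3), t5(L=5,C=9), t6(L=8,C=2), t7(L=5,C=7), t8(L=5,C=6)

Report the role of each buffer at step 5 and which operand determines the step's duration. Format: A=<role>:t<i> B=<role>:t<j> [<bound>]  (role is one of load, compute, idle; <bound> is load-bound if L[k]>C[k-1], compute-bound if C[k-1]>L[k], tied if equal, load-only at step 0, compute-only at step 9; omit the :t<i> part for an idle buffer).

[0] DMA t0→A (9c) ∥ CU idle ⇒ 9c, clock 9
[1] DMA t1→B (5c) ∥ CU A:t0 (2c) ⇒ 5c, clock 14
[2] DMA t2→A (5c) ∥ CU B:t1 (5c) ⇒ 5c, clock 19
[3] DMA t3→B (8c) ∥ CU A:t2 (4c) ⇒ 8c, clock 27
[4] DMA t4→A (7c) ∥ CU B:t3 (3c) ⇒ 7c, clock 34
[5] DMA t5→B (5c) ∥ CU A:t4 (3c) ⇒ 5c, clock 39
[6] DMA t6→A (8c) ∥ CU B:t5 (9c) ⇒ 9c, clock 48
[7] DMA t7→B (5c) ∥ CU A:t6 (2c) ⇒ 5c, clock 53
[8] DMA t8→A (5c) ∥ CU B:t7 (7c) ⇒ 7c, clock 60
[9] DMA idle ∥ CU A:t8 (6c) ⇒ 6c, clock 66

step 5: A=compute:t4 B=load:t5 [load-bound]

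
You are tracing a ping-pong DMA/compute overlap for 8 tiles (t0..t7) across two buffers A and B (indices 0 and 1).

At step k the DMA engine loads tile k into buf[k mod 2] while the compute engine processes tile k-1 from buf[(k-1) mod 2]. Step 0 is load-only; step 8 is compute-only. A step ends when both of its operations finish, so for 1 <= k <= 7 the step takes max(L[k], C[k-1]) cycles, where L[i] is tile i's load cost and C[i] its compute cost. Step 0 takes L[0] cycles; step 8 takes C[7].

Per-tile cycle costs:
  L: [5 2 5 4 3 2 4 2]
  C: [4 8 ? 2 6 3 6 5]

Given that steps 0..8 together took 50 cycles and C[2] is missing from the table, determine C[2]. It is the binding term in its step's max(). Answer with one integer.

step 0 = dur = L[0]=5 = 5
step 1 = dur = max(L[1]=2, C[0]=4) = 4
step 2 = dur = max(L[2]=5, C[1]=8) = 8
step 3 = dur = max(L[3]=4, C[2]=?) = C[2]  (unknown; binding)
step 4 = dur = max(L[4]=3, C[3]=2) = 3
step 5 = dur = max(L[5]=2, C[4]=6) = 6
step 6 = dur = max(L[6]=4, C[5]=3) = 4
step 7 = dur = max(L[7]=2, C[6]=6) = 6
step 8 = dur = C[7]=5 = 5
sum of known step durations = 41
dur[3] = total - known = 50 - 41 = 9
C[2] is the binding max in step 3, so C[2] = dur[3] = 9

C[2] = 9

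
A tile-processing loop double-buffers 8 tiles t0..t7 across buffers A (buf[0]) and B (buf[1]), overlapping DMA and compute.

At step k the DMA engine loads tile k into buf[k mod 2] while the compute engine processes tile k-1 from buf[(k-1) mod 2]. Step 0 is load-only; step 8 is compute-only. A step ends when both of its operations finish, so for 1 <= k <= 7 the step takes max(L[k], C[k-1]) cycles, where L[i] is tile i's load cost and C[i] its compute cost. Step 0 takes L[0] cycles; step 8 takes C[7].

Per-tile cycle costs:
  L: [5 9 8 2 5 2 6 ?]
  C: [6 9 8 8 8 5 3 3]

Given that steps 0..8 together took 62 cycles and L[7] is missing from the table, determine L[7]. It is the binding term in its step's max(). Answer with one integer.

step 0 = dur = L[0]=5 = 5
step 1 = dur = max(L[1]=9, C[0]=6) = 9
step 2 = dur = max(L[2]=8, C[1]=9) = 9
step 3 = dur = max(L[3]=2, C[2]=8) = 8
step 4 = dur = max(L[4]=5, C[3]=8) = 8
step 5 = dur = max(L[5]=2, C[4]=8) = 8
step 6 = dur = max(L[6]=6, C[5]=5) = 6
step 7 = dur = max(L[7]=?, C[6]=3) = L[7]  (unknown; binding)
step 8 = dur = C[7]=3 = 3
sum of known step durations = 56
dur[7] = total - known = 62 - 56 = 6
L[7] is the binding max in step 7, so L[7] = dur[7] = 6

L[7] = 6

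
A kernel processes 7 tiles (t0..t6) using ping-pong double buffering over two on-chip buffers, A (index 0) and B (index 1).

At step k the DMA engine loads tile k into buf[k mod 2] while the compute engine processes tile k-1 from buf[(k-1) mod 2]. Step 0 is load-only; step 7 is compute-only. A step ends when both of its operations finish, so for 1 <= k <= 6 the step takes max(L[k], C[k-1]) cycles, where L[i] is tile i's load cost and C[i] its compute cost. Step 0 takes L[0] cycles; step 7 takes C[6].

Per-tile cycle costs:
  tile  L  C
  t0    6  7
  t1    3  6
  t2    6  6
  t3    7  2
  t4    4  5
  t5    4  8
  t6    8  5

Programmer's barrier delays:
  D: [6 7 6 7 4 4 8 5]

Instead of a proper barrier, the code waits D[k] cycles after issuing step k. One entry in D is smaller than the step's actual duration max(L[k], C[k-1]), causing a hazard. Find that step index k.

step 0: need L[0]=6 = 6; D[0]=6 ok
step 1: need max(L[1]=3,C[0]=7) = 7; D[1]=7 ok
step 2: need max(L[2]=6,C[1]=6) = 6; D[2]=6 ok
step 3: need max(L[3]=7,C[2]=6) = 7; D[3]=7 ok
step 4: need max(L[4]=4,C[3]=2) = 4; D[4]=4 ok
step 5: need max(L[5]=4,C[4]=5) = 5; D[5]=4 SHORT
step 6: need max(L[6]=8,C[5]=8) = 8; D[6]=8 ok
step 7: need C[6]=5 = 5; D[7]=5 ok

hazard at step 5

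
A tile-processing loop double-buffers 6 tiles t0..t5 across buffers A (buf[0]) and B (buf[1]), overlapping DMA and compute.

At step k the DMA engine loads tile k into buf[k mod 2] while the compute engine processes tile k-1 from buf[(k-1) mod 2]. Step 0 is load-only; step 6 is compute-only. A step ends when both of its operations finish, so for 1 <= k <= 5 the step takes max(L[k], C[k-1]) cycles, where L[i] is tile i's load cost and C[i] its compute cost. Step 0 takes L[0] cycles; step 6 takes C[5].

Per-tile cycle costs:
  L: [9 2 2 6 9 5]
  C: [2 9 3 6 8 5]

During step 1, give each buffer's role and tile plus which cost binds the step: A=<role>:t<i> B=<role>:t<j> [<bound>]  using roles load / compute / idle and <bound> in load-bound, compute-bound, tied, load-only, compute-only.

k=0 load=t0/9c comp=- wait=9 total=9
k=1 load=t1/2c comp=t0/2c wait=2 total=11
k=2 load=t2/2c comp=t1/9c wait=9 total=20
k=3 load=t3/6c comp=t2/3c wait=6 total=26
k=4 load=t4/9c comp=t3/6c wait=9 total=35
k=5 load=t5/5c comp=t4/8c wait=8 total=43
k=6 load=- comp=t5/5c wait=5 total=48

step 1: A=compute:t0 B=load:t1 [tied]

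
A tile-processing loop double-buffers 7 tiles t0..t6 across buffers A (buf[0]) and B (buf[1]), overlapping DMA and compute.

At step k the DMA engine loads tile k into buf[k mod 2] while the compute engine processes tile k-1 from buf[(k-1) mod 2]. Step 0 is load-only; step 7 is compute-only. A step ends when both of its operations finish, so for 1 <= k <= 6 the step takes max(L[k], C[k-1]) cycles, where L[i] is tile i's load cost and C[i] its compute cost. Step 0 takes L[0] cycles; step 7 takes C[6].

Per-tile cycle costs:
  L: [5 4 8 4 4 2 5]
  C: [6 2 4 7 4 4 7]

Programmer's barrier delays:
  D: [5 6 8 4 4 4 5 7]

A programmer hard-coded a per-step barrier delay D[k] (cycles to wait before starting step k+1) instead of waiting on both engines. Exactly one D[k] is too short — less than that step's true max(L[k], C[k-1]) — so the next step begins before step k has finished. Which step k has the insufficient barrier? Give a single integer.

hazard at step 4

k=0 barrier L[0]=5→5c, D[0]=5 ok
k=1 barrier max(L[1]=4,C[0]=6)→6c, D[1]=6 ok
k=2 barrier max(L[2]=8,C[1]=2)→8c, D[2]=8 ok
k=3 barrier max(L[3]=4,C[2]=4)→4c, D[3]=4 ok
k=4 barrier max(L[4]=4,C[3]=7)→7c, D[4]=4 SHORT
k=5 barrier max(L[5]=2,C[4]=4)→4c, D[5]=4 ok
k=6 barrier max(L[6]=5,C[5]=4)→5c, D[6]=5 ok
k=7 barrier C[6]=7→7c, D[7]=7 ok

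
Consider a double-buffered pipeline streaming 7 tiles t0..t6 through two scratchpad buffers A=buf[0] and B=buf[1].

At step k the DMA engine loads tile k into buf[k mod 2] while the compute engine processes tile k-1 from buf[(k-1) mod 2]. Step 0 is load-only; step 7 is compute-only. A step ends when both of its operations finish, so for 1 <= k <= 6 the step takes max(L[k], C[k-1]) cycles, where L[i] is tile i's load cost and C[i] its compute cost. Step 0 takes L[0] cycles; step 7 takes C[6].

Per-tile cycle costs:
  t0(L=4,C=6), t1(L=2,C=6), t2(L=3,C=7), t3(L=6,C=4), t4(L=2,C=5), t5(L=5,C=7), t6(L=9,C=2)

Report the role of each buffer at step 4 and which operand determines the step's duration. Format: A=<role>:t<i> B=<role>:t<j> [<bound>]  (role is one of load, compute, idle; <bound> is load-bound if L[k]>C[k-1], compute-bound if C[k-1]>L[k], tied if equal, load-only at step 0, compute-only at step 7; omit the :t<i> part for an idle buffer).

step 4: A=load:t4 B=compute:t3 [compute-bound]

  0. 4=4c; end=4; A:t0 B:-
  1. max(2,6)=6c; end=10; A:t0 B:t1
  2. max(3,6)=6c; end=16; A:t2 B:t1
  3. max(6,7)=7c; end=23; A:t2 B:t3
  4. max(2,4)=4c; end=27; A:t4 B:t3
  5. max(5,5)=5c; end=32; A:t4 B:t5
  6. max(9,7)=9c; end=41; A:t6 B:t5
  7. 2=2c; end=43; A:t6 B:t5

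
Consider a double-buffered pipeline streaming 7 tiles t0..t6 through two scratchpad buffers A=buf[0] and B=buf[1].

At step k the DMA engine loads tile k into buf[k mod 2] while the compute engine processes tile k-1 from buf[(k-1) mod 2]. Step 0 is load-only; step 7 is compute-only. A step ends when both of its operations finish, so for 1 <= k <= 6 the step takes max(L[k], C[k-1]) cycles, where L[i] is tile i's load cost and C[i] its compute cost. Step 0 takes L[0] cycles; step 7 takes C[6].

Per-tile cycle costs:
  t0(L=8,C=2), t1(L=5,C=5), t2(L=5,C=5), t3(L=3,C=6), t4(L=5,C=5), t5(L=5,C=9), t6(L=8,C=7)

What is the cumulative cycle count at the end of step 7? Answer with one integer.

k=0 load=t0/8c comp=- wait=8 total=8
k=1 load=t1/5c comp=t0/2c wait=5 total=13
k=2 load=t2/5c comp=t1/5c wait=5 total=18
k=3 load=t3/3c comp=t2/5c wait=5 total=23
k=4 load=t4/5c comp=t3/6c wait=6 total=29
k=5 load=t5/5c comp=t4/5c wait=5 total=34
k=6 load=t6/8c comp=t5/9c wait=9 total=43
k=7 load=- comp=t6/7c wait=7 total=50

end_cycle[7] = 50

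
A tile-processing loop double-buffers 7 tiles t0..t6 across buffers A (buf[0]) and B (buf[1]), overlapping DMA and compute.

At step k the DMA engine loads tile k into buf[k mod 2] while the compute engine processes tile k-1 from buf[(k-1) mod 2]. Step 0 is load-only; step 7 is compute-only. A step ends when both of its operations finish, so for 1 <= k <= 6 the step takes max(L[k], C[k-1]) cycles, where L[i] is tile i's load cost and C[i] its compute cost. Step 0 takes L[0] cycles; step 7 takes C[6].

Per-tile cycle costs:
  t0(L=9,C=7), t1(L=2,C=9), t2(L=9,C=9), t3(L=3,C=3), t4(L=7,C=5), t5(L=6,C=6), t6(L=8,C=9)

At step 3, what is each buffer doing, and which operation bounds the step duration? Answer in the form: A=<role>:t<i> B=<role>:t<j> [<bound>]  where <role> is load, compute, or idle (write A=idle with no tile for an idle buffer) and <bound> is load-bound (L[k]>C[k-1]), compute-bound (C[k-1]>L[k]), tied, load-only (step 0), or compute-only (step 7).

k=0 load=t0/9c comp=- wait=9 total=9
k=1 load=t1/2c comp=t0/7c wait=7 total=16
k=2 load=t2/9c comp=t1/9c wait=9 total=25
k=3 load=t3/3c comp=t2/9c wait=9 total=34
k=4 load=t4/7c comp=t3/3c wait=7 total=41
k=5 load=t5/6c comp=t4/5c wait=6 total=47
k=6 load=t6/8c comp=t5/6c wait=8 total=55
k=7 load=- comp=t6/9c wait=9 total=64

step 3: A=compute:t2 B=load:t3 [compute-bound]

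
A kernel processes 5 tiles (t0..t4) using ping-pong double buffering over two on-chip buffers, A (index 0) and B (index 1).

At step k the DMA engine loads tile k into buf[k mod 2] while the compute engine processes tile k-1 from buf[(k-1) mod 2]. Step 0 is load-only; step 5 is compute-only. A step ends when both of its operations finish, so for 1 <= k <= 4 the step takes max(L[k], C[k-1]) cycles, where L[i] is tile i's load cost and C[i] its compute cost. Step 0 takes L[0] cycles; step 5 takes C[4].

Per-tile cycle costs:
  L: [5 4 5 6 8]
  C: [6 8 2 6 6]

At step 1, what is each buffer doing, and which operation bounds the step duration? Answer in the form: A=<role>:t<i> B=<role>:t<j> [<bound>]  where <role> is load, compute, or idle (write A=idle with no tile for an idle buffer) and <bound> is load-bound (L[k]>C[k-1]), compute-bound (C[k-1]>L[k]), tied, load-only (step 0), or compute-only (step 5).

k=0 load=t0/5c comp=- wait=5 total=5
k=1 load=t1/4c comp=t0/6c wait=6 total=11
k=2 load=t2/5c comp=t1/8c wait=8 total=19
k=3 load=t3/6c comp=t2/2c wait=6 total=25
k=4 load=t4/8c comp=t3/6c wait=8 total=33
k=5 load=- comp=t4/6c wait=6 total=39

step 1: A=compute:t0 B=load:t1 [compute-bound]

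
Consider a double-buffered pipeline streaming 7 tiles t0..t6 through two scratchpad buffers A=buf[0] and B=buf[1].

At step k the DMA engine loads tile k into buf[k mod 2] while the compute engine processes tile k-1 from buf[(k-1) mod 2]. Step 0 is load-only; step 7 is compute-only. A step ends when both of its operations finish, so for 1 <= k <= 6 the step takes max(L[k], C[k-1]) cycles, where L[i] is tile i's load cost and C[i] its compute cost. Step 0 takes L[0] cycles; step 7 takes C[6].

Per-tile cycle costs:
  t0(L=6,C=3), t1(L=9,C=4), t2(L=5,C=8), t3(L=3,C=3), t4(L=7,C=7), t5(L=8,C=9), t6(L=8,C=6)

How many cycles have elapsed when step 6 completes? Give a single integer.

  0. 6=6c; end=6; A:t0 B:-
  1. max(9,3)=9c; end=15; A:t0 B:t1
  2. max(5,4)=5c; end=20; A:t2 B:t1
  3. max(3,8)=8c; end=28; A:t2 B:t3
  4. max(7,3)=7c; end=35; A:t4 B:t3
  5. max(8,7)=8c; end=43; A:t4 B:t5
  6. max(8,9)=9c; end=52; A:t6 B:t5
  7. 6=6c; end=58; A:t6 B:t5

end_cycle[6] = 52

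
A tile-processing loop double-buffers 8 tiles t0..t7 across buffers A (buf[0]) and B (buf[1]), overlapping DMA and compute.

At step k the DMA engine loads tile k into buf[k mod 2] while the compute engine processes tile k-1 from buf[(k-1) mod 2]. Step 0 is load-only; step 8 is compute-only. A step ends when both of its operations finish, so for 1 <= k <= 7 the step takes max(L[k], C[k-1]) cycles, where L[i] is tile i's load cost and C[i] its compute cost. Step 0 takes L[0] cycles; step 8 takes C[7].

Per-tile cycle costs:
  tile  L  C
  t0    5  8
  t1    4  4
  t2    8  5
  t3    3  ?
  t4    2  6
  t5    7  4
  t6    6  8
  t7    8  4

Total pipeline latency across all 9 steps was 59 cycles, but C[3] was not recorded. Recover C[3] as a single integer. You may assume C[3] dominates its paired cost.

C[3] = 8

step 0 = dur = L[0]=5 = 5
step 1 = dur = max(L[1]=4, C[0]=8) = 8
step 2 = dur = max(L[2]=8, C[1]=4) = 8
step 3 = dur = max(L[3]=3, C[2]=5) = 5
step 4 = dur = max(L[4]=2, C[3]=?) = C[3]  (unknown; binding)
step 5 = dur = max(L[5]=7, C[4]=6) = 7
step 6 = dur = max(L[6]=6, C[5]=4) = 6
step 7 = dur = max(L[7]=8, C[6]=8) = 8
step 8 = dur = C[7]=4 = 4
sum of known step durations = 51
dur[4] = total - known = 59 - 51 = 8
C[3] is the binding max in step 4, so C[3] = dur[4] = 8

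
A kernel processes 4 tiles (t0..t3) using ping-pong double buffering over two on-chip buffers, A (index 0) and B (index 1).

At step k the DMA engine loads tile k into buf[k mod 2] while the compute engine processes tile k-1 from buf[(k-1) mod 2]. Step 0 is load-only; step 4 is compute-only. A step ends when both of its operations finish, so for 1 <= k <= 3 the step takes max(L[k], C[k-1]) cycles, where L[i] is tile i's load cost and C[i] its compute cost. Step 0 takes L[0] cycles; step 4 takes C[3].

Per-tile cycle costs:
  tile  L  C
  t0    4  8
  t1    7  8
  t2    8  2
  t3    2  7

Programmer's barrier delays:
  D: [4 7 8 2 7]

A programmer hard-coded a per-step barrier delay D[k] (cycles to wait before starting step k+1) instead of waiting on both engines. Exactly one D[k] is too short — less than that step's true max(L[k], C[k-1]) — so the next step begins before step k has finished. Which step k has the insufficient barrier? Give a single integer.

k=0 barrier L[0]=4→4c, D[0]=4 ok
k=1 barrier max(L[1]=7,C[0]=8)→8c, D[1]=7 SHORT
k=2 barrier max(L[2]=8,C[1]=8)→8c, D[2]=8 ok
k=3 barrier max(L[3]=2,C[2]=2)→2c, D[3]=2 ok
k=4 barrier C[3]=7→7c, D[4]=7 ok

hazard at step 1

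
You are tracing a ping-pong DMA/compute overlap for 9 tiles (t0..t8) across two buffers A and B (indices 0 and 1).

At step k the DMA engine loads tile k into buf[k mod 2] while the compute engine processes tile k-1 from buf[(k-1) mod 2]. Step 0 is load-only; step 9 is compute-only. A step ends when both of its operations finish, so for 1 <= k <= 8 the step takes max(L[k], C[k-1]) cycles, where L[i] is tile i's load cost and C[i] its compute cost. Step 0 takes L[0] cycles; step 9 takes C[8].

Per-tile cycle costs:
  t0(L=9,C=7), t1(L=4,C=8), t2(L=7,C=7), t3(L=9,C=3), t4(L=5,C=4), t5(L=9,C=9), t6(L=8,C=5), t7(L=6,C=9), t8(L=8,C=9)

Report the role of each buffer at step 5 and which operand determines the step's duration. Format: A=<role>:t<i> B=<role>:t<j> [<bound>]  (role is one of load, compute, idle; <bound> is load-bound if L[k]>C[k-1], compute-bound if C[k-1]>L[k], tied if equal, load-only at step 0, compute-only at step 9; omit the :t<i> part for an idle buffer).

k=0 load=t0/9c comp=- wait=9 total=9
k=1 load=t1/4c comp=t0/7c wait=7 total=16
k=2 load=t2/7c comp=t1/8c wait=8 total=24
k=3 load=t3/9c comp=t2/7c wait=9 total=33
k=4 load=t4/5c comp=t3/3c wait=5 total=38
k=5 load=t5/9c comp=t4/4c wait=9 total=47
k=6 load=t6/8c comp=t5/9c wait=9 total=56
k=7 load=t7/6c comp=t6/5c wait=6 total=62
k=8 load=t8/8c comp=t7/9c wait=9 total=71
k=9 load=- comp=t8/9c wait=9 total=80

step 5: A=compute:t4 B=load:t5 [load-bound]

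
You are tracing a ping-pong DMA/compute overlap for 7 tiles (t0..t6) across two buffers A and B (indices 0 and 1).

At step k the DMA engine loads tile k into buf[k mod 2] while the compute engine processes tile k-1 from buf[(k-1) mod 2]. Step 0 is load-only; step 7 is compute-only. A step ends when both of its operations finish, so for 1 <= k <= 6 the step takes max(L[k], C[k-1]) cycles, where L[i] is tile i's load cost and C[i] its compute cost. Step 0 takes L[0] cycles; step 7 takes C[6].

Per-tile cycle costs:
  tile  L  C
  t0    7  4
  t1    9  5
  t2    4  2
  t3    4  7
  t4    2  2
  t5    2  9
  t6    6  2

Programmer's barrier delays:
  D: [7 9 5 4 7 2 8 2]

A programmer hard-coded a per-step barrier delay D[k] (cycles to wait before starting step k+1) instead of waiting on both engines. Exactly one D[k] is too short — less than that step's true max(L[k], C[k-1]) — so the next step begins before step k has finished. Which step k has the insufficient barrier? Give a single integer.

hazard at step 6

step 0: need L[0]=7 = 7; D[0]=7 ok
step 1: need max(L[1]=9,C[0]=4) = 9; D[1]=9 ok
step 2: need max(L[2]=4,C[1]=5) = 5; D[2]=5 ok
step 3: need max(L[3]=4,C[2]=2) = 4; D[3]=4 ok
step 4: need max(L[4]=2,C[3]=7) = 7; D[4]=7 ok
step 5: need max(L[5]=2,C[4]=2) = 2; D[5]=2 ok
step 6: need max(L[6]=6,C[5]=9) = 9; D[6]=8 SHORT
step 7: need C[6]=2 = 2; D[7]=2 ok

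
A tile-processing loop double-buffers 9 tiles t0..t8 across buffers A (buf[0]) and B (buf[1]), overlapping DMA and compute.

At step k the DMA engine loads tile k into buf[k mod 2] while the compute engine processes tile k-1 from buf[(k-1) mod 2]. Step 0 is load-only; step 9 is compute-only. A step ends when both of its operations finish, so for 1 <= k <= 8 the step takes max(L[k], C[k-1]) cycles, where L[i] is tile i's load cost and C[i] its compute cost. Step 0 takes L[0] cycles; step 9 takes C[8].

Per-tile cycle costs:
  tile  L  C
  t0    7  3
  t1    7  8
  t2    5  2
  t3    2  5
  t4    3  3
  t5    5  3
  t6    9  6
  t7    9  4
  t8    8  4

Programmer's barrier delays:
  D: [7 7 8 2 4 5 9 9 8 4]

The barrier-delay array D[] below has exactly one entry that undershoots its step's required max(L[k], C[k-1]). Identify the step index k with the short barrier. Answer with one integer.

step 0: need L[0]=7 = 7; D[0]=7 ok
step 1: need max(L[1]=7,C[0]=3) = 7; D[1]=7 ok
step 2: need max(L[2]=5,C[1]=8) = 8; D[2]=8 ok
step 3: need max(L[3]=2,C[2]=2) = 2; D[3]=2 ok
step 4: need max(L[4]=3,C[3]=5) = 5; D[4]=4 SHORT
step 5: need max(L[5]=5,C[4]=3) = 5; D[5]=5 ok
step 6: need max(L[6]=9,C[5]=3) = 9; D[6]=9 ok
step 7: need max(L[7]=9,C[6]=6) = 9; D[7]=9 ok
step 8: need max(L[8]=8,C[7]=4) = 8; D[8]=8 ok
step 9: need C[8]=4 = 4; D[9]=4 ok

hazard at step 4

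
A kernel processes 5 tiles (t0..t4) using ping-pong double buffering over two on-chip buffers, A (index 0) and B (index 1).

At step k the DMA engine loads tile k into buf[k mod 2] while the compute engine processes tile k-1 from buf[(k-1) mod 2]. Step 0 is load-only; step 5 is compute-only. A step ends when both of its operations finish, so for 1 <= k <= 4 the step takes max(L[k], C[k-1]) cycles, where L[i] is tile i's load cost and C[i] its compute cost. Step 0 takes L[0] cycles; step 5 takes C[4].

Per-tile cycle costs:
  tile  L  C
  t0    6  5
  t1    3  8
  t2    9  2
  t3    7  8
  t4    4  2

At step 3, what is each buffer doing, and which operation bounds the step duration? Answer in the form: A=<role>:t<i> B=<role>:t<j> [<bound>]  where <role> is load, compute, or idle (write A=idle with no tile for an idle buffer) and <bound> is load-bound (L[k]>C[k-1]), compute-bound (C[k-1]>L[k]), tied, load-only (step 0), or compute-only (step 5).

step 3: A=compute:t2 B=load:t3 [load-bound]

k=0 load=t0/6c comp=- wait=6 total=6
k=1 load=t1/3c comp=t0/5c wait=5 total=11
k=2 load=t2/9c comp=t1/8c wait=9 total=20
k=3 load=t3/7c comp=t2/2c wait=7 total=27
k=4 load=t4/4c comp=t3/8c wait=8 total=35
k=5 load=- comp=t4/2c wait=2 total=37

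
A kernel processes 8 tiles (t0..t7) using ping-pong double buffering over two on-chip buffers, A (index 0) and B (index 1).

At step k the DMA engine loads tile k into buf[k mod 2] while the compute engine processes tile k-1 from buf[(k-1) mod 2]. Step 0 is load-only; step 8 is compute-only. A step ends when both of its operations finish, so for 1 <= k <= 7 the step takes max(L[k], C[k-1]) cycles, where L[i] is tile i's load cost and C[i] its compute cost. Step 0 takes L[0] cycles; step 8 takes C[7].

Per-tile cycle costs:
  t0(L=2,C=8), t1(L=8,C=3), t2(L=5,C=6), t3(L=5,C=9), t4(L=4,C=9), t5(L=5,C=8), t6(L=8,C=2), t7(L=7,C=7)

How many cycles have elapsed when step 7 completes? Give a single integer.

end_cycle[7] = 54

[0] DMA t0→A (2c) ∥ CU idle ⇒ 2c, clock 2
[1] DMA t1→B (8c) ∥ CU A:t0 (8c) ⇒ 8c, clock 10
[2] DMA t2→A (5c) ∥ CU B:t1 (3c) ⇒ 5c, clock 15
[3] DMA t3→B (5c) ∥ CU A:t2 (6c) ⇒ 6c, clock 21
[4] DMA t4→A (4c) ∥ CU B:t3 (9c) ⇒ 9c, clock 30
[5] DMA t5→B (5c) ∥ CU A:t4 (9c) ⇒ 9c, clock 39
[6] DMA t6→A (8c) ∥ CU B:t5 (8c) ⇒ 8c, clock 47
[7] DMA t7→B (7c) ∥ CU A:t6 (2c) ⇒ 7c, clock 54
[8] DMA idle ∥ CU B:t7 (7c) ⇒ 7c, clock 61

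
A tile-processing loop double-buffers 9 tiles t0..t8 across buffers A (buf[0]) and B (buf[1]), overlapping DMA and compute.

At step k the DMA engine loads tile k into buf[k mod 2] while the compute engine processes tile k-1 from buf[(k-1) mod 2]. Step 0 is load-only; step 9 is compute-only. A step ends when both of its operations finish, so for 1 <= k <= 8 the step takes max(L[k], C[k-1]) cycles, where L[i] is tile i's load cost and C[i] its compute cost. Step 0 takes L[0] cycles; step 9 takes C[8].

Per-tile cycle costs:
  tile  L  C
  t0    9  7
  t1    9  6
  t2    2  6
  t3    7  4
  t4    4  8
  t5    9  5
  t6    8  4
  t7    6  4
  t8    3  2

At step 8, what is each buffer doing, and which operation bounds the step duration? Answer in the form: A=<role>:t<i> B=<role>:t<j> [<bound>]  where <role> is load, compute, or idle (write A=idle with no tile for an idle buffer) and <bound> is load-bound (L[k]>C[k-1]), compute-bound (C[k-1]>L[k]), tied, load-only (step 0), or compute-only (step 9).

step 8: A=load:t8 B=compute:t7 [compute-bound]

step 0: L[0]=9 → dur=9, Σ=9 | A=load:t0 B=idle [load-only]
step 1: L[1]=9 C[0]=7 → dur=9, Σ=18 | A=compute:t0 B=load:t1 [load-bound]
step 2: L[2]=2 C[1]=6 → dur=6, Σ=24 | A=load:t2 B=compute:t1 [compute-bound]
step 3: L[3]=7 C[2]=6 → dur=7, Σ=31 | A=compute:t2 B=load:t3 [load-bound]
step 4: L[4]=4 C[3]=4 → dur=4, Σ=35 | A=load:t4 B=compute:t3 [tied]
step 5: L[5]=9 C[4]=8 → dur=9, Σ=44 | A=compute:t4 B=load:t5 [load-bound]
step 6: L[6]=8 C[5]=5 → dur=8, Σ=52 | A=load:t6 B=compute:t5 [load-bound]
step 7: L[7]=6 C[6]=4 → dur=6, Σ=58 | A=compute:t6 B=load:t7 [load-bound]
step 8: L[8]=3 C[7]=4 → dur=4, Σ=62 | A=load:t8 B=compute:t7 [compute-bound]
step 9: C[8]=2 → dur=2, Σ=64 | A=compute:t8 B=idle [compute-only]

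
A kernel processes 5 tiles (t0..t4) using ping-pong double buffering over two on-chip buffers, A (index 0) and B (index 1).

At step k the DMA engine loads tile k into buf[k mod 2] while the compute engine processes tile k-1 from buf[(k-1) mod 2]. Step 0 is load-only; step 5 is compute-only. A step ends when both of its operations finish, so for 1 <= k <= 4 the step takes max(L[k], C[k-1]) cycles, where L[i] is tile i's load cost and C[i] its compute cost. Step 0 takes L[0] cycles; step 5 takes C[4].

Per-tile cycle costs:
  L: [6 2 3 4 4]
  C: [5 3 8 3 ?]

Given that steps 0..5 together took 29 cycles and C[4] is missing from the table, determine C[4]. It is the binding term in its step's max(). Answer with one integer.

C[4] = 3

step 0 → dur = L[0]=6 = 6
step 1 → dur = max(L[1]=2, C[0]=5) = 5
step 2 → dur = max(L[2]=3, C[1]=3) = 3
step 3 → dur = max(L[3]=4, C[2]=8) = 8
step 4 → dur = max(L[4]=4, C[3]=3) = 4
step 5 → dur = C[4]=? = C[4]  (unknown; binding)
sum of known step durations = 26
dur[5] = total - known = 29 - 26 = 3
C[4] is the binding max in step 5, so C[4] = dur[5] = 3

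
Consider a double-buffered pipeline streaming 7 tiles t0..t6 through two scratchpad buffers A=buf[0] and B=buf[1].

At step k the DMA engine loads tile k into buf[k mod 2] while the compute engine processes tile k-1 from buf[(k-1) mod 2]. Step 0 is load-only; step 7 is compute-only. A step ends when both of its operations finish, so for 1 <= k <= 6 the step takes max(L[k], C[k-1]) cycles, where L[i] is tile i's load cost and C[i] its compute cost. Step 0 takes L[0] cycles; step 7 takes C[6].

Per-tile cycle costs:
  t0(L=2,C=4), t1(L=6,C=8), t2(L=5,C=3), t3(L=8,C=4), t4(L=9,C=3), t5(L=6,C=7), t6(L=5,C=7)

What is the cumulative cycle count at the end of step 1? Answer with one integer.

step 0: L[0]=2 → dur=2, Σ=2 | A=load:t0 B=idle [load-only]
step 1: L[1]=6 C[0]=4 → dur=6, Σ=8 | A=compute:t0 B=load:t1 [load-bound]
step 2: L[2]=5 C[1]=8 → dur=8, Σ=16 | A=load:t2 B=compute:t1 [compute-bound]
step 3: L[3]=8 C[2]=3 → dur=8, Σ=24 | A=compute:t2 B=load:t3 [load-bound]
step 4: L[4]=9 C[3]=4 → dur=9, Σ=33 | A=load:t4 B=compute:t3 [load-bound]
step 5: L[5]=6 C[4]=3 → dur=6, Σ=39 | A=compute:t4 B=load:t5 [load-bound]
step 6: L[6]=5 C[5]=7 → dur=7, Σ=46 | A=load:t6 B=compute:t5 [compute-bound]
step 7: C[6]=7 → dur=7, Σ=53 | A=compute:t6 B=idle [compute-only]

end_cycle[1] = 8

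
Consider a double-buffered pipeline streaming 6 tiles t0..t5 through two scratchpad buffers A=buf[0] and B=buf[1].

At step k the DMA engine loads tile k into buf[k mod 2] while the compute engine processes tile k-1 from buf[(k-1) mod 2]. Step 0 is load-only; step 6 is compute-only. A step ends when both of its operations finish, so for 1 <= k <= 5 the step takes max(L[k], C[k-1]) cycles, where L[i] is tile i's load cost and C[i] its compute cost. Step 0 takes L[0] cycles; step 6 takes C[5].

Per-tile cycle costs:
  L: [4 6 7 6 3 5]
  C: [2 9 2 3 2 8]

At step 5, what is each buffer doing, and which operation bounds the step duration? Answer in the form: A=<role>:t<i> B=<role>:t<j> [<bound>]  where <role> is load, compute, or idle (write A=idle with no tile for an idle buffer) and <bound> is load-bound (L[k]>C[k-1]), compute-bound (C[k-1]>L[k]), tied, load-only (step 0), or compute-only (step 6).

[0] DMA t0→A (4c) ∥ CU idle ⇒ 4c, clock 4
[1] DMA t1→B (6c) ∥ CU A:t0 (2c) ⇒ 6c, clock 10
[2] DMA t2→A (7c) ∥ CU B:t1 (9c) ⇒ 9c, clock 19
[3] DMA t3→B (6c) ∥ CU A:t2 (2c) ⇒ 6c, clock 25
[4] DMA t4→A (3c) ∥ CU B:t3 (3c) ⇒ 3c, clock 28
[5] DMA t5→B (5c) ∥ CU A:t4 (2c) ⇒ 5c, clock 33
[6] DMA idle ∥ CU B:t5 (8c) ⇒ 8c, clock 41

step 5: A=compute:t4 B=load:t5 [load-bound]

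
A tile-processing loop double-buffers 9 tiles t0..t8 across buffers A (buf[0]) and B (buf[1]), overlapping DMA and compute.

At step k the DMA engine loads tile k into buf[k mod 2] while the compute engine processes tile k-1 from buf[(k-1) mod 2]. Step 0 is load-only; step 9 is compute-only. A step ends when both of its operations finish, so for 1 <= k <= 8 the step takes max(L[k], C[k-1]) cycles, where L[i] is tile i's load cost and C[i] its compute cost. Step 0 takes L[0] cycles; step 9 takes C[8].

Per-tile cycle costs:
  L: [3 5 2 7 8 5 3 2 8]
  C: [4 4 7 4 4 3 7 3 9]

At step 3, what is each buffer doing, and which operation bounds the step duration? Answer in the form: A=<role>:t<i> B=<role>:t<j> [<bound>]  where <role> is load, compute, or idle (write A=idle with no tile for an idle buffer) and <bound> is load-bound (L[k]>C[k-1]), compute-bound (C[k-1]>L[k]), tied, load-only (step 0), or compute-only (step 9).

[0] DMA t0→A (3c) ∥ CU idle ⇒ 3c, clock 3
[1] DMA t1→B (5c) ∥ CU A:t0 (4c) ⇒ 5c, clock 8
[2] DMA t2→A (2c) ∥ CU B:t1 (4c) ⇒ 4c, clock 12
[3] DMA t3→B (7c) ∥ CU A:t2 (7c) ⇒ 7c, clock 19
[4] DMA t4→A (8c) ∥ CU B:t3 (4c) ⇒ 8c, clock 27
[5] DMA t5→B (5c) ∥ CU A:t4 (4c) ⇒ 5c, clock 32
[6] DMA t6→A (3c) ∥ CU B:t5 (3c) ⇒ 3c, clock 35
[7] DMA t7→B (2c) ∥ CU A:t6 (7c) ⇒ 7c, clock 42
[8] DMA t8→A (8c) ∥ CU B:t7 (3c) ⇒ 8c, clock 50
[9] DMA idle ∥ CU A:t8 (9c) ⇒ 9c, clock 59

step 3: A=compute:t2 B=load:t3 [tied]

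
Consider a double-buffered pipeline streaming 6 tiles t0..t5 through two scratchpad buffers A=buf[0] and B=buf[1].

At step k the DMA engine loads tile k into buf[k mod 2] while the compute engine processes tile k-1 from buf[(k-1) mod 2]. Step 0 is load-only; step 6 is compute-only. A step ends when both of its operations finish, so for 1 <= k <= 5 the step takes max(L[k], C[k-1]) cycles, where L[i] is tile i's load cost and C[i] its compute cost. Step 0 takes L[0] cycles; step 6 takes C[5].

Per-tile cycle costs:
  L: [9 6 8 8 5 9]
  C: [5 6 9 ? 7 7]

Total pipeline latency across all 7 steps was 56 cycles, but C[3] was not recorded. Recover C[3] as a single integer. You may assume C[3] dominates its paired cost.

C[3] = 8

step 0 = dur = L[0]=9 = 9
step 1 = dur = max(L[1]=6, C[0]=5) = 6
step 2 = dur = max(L[2]=8, C[1]=6) = 8
step 3 = dur = max(L[3]=8, C[2]=9) = 9
step 4 = dur = max(L[4]=5, C[3]=?) = C[3]  (unknown; binding)
step 5 = dur = max(L[5]=9, C[4]=7) = 9
step 6 = dur = C[5]=7 = 7
sum of known step durations = 48
dur[4] = total - known = 56 - 48 = 8
C[3] is the binding max in step 4, so C[3] = dur[4] = 8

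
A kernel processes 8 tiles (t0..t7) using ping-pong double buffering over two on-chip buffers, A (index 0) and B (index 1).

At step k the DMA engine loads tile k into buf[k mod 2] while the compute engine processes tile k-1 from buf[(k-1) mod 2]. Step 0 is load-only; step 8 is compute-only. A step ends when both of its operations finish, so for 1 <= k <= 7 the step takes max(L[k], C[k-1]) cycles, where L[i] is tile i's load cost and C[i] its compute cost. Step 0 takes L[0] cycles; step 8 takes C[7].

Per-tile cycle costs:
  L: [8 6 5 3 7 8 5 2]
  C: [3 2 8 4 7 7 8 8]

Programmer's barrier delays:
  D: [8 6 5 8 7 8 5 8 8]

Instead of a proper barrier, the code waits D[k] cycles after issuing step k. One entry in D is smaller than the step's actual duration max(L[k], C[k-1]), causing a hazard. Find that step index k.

hazard at step 6

k=0 barrier L[0]=8→8c, D[0]=8 ok
k=1 barrier max(L[1]=6,C[0]=3)→6c, D[1]=6 ok
k=2 barrier max(L[2]=5,C[1]=2)→5c, D[2]=5 ok
k=3 barrier max(L[3]=3,C[2]=8)→8c, D[3]=8 ok
k=4 barrier max(L[4]=7,C[3]=4)→7c, D[4]=7 ok
k=5 barrier max(L[5]=8,C[4]=7)→8c, D[5]=8 ok
k=6 barrier max(L[6]=5,C[5]=7)→7c, D[6]=5 SHORT
k=7 barrier max(L[7]=2,C[6]=8)→8c, D[7]=8 ok
k=8 barrier C[7]=8→8c, D[8]=8 ok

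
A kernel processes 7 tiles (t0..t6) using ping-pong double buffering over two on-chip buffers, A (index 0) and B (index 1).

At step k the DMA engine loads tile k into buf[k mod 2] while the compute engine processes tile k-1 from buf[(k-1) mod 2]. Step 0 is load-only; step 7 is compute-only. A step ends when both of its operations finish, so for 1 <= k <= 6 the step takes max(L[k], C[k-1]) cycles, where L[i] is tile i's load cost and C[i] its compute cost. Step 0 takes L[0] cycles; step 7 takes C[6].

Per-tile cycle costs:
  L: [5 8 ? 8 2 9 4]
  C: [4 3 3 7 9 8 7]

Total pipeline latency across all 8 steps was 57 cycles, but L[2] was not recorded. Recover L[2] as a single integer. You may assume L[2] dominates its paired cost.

L[2] = 5

step 0 = dur = L[0]=5 = 5
step 1 = dur = max(L[1]=8, C[0]=4) = 8
step 2 = dur = max(L[2]=?, C[1]=3) = L[2]  (unknown; binding)
step 3 = dur = max(L[3]=8, C[2]=3) = 8
step 4 = dur = max(L[4]=2, C[3]=7) = 7
step 5 = dur = max(L[5]=9, C[4]=9) = 9
step 6 = dur = max(L[6]=4, C[5]=8) = 8
step 7 = dur = C[6]=7 = 7
sum of known step durations = 52
dur[2] = total - known = 57 - 52 = 5
L[2] is the binding max in step 2, so L[2] = dur[2] = 5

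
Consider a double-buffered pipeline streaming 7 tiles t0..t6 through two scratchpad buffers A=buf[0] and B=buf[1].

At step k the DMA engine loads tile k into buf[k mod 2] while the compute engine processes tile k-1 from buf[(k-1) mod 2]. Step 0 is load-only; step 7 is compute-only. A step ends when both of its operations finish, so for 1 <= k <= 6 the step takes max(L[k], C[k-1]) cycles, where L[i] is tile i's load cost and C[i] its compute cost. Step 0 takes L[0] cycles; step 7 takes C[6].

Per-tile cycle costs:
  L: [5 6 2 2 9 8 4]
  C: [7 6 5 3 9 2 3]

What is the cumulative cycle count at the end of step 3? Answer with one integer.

step 0: L[0]=5 → dur=5, Σ=5 | A=load:t0 B=idle [load-only]
step 1: L[1]=6 C[0]=7 → dur=7, Σ=12 | A=compute:t0 B=load:t1 [compute-bound]
step 2: L[2]=2 C[1]=6 → dur=6, Σ=18 | A=load:t2 B=compute:t1 [compute-bound]
step 3: L[3]=2 C[2]=5 → dur=5, Σ=23 | A=compute:t2 B=load:t3 [compute-bound]
step 4: L[4]=9 C[3]=3 → dur=9, Σ=32 | A=load:t4 B=compute:t3 [load-bound]
step 5: L[5]=8 C[4]=9 → dur=9, Σ=41 | A=compute:t4 B=load:t5 [compute-bound]
step 6: L[6]=4 C[5]=2 → dur=4, Σ=45 | A=load:t6 B=compute:t5 [load-bound]
step 7: C[6]=3 → dur=3, Σ=48 | A=compute:t6 B=idle [compute-only]

end_cycle[3] = 23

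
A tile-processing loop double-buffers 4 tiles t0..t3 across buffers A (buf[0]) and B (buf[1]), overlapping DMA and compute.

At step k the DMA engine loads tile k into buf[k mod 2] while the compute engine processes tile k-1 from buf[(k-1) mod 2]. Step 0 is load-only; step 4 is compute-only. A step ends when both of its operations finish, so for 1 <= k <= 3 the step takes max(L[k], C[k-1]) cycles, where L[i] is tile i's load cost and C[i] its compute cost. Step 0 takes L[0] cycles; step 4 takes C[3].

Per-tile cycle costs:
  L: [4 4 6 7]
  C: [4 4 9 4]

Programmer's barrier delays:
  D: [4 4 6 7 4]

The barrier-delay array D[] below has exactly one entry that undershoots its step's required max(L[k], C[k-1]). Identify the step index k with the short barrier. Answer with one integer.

hazard at step 3

[0] required=L[0]=4=4 vs D=4 ok
[1] required=max(L[1]=4,C[0]=4)=4 vs D=4 ok
[2] required=max(L[2]=6,C[1]=4)=6 vs D=6 ok
[3] required=max(L[3]=7,C[2]=9)=9 vs D=7 SHORT
[4] required=C[3]=4=4 vs D=4 ok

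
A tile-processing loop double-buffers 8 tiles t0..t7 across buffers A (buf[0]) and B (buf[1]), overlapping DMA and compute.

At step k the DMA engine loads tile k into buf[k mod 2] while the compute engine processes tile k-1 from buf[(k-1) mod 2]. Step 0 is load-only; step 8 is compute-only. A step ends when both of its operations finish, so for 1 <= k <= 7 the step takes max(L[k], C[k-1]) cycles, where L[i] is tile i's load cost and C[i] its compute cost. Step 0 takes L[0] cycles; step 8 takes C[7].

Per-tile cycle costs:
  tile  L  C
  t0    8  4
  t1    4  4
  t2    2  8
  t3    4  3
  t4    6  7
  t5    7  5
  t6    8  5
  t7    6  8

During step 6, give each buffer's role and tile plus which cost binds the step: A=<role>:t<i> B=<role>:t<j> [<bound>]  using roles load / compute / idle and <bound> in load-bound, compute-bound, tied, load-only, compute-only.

step 6: A=load:t6 B=compute:t5 [load-bound]

step 0: L[0]=8 → dur=8, Σ=8 | A=load:t0 B=idle [load-only]
step 1: L[1]=4 C[0]=4 → dur=4, Σ=12 | A=compute:t0 B=load:t1 [tied]
step 2: L[2]=2 C[1]=4 → dur=4, Σ=16 | A=load:t2 B=compute:t1 [compute-bound]
step 3: L[3]=4 C[2]=8 → dur=8, Σ=24 | A=compute:t2 B=load:t3 [compute-bound]
step 4: L[4]=6 C[3]=3 → dur=6, Σ=30 | A=load:t4 B=compute:t3 [load-bound]
step 5: L[5]=7 C[4]=7 → dur=7, Σ=37 | A=compute:t4 B=load:t5 [tied]
step 6: L[6]=8 C[5]=5 → dur=8, Σ=45 | A=load:t6 B=compute:t5 [load-bound]
step 7: L[7]=6 C[6]=5 → dur=6, Σ=51 | A=compute:t6 B=load:t7 [load-bound]
step 8: C[7]=8 → dur=8, Σ=59 | A=idle B=compute:t7 [compute-only]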